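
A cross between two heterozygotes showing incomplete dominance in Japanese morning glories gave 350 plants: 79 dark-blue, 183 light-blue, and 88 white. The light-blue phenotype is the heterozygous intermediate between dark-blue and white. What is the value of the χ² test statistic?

With incomplete dominance, a heterozygote × heterozygote cross gives a 1:2:1 phenotypic ratio.
Total ratio parts = 4. Expected numbers out of 350:
  dark-blue: 350 × 1/4 = 87.5
  light-blue: 350 × 2/4 = 175
  white: 350 × 1/4 = 87.5
χ² = Σ (O − E)² / E
  dark-blue: (79 − 87.5)² / 87.5 = 0.8257
  light-blue: (183 − 175)² / 175 = 0.3657
  white: (88 − 87.5)² / 87.5 = 0.0029
χ² = 0.8257 + 0.3657 + 0.0029 = 1.1943 ≈ 1.194

1.194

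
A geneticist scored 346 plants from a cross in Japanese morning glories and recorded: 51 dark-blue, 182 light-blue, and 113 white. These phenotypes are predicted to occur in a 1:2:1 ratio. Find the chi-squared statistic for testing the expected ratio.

23.156

Total ratio parts = 4. Expected numbers out of 346:
  dark-blue: 346 × 1/4 = 86.5
  light-blue: 346 × 2/4 = 173
  white: 346 × 1/4 = 86.5
χ² = Σ (O − E)² / E
  dark-blue: (51 − 86.5)² / 86.5 = 14.5694
  light-blue: (182 − 173)² / 173 = 0.4682
  white: (113 − 86.5)² / 86.5 = 8.1185
χ² = 14.5694 + 0.4682 + 8.1185 = 23.1561 ≈ 23.156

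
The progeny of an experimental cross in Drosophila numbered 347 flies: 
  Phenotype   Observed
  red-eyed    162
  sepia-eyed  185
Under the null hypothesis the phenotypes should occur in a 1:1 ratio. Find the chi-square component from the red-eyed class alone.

0.762

Expected counts for N = 347 under a 1:1 ratio (total parts = 2):
  red-eyed: 347 × 1/2 = 173.5
  sepia-eyed: 347 × 1/2 = 173.5
Contribution of red-eyed: (162 − 173.5)² / 173.5 = 0.7622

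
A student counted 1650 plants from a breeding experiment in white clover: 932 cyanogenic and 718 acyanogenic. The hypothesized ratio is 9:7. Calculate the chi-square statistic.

0.037

Total ratio parts = 16. Expected numbers out of 1650:
  cyanogenic: 1650 × 9/16 = 928.125
  acyanogenic: 1650 × 7/16 = 721.875
χ² = Σ (O − E)² / E
  cyanogenic: (932 − 928.125)² / 928.125 = 0.0162
  acyanogenic: (718 − 721.875)² / 721.875 = 0.0208
χ² = 0.0162 + 0.0208 = 0.037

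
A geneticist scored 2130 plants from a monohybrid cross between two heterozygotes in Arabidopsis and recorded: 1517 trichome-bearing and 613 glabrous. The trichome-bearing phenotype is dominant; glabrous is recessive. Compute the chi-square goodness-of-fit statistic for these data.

For a monohybrid cross between heterozygotes with complete dominance, the expected phenotypic ratio is 3:1.
Total ratio parts = 4. Expected numbers out of 2130:
  trichome-bearing: 2130 × 3/4 = 1597.5
  glabrous: 2130 × 1/4 = 532.5
χ² = Σ (O − E)² / E
  trichome-bearing: (1517 − 1597.5)² / 1597.5 = 4.0565
  glabrous: (613 − 532.5)² / 532.5 = 12.1695
χ² = 4.0565 + 12.1695 = 16.226

16.226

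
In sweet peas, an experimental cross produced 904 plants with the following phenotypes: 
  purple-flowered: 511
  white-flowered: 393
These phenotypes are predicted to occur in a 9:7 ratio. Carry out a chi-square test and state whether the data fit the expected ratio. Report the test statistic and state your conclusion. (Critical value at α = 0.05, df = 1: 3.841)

0.028; consistent

The 9:7 ratio has 16 parts, so with N = 904 the expected counts are:
  purple-flowered: 904 × 9/16 = 508.5
  white-flowered: 904 × 7/16 = 395.5
χ² = Σ (O − E)² / E
  purple-flowered: (511 − 508.5)² / 508.5 = 0.0123
  white-flowered: (393 − 395.5)² / 395.5 = 0.0158
χ² = 0.0123 + 0.0158 = 0.0281 ≈ 0.028
Degrees of freedom = 2 − 1 = 1; critical value at α = 0.05 is 3.841.
Since 0.028 < 3.841, we fail to reject the null hypothesis — the data are consistent with the 9:7 ratio.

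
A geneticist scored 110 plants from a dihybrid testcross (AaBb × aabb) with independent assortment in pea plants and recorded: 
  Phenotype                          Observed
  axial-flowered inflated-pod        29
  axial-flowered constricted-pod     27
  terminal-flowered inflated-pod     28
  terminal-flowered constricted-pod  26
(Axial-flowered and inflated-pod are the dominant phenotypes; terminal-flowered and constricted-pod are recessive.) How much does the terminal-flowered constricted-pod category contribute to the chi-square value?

0.082

A dihybrid testcross with independent assortment gives a 1:1:1:1 ratio.
Total ratio parts = 4. Expected numbers out of 110:
  axial-flowered inflated-pod: 110 × 1/4 = 27.5
  axial-flowered constricted-pod: 110 × 1/4 = 27.5
  terminal-flowered inflated-pod: 110 × 1/4 = 27.5
  terminal-flowered constricted-pod: 110 × 1/4 = 27.5
Contribution of terminal-flowered constricted-pod: (26 − 27.5)² / 27.5 = 0.0818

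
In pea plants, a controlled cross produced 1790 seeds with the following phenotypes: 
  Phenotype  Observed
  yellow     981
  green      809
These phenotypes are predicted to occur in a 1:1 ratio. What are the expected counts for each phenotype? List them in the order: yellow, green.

Total ratio parts = 2. Expected numbers out of 1790:
  yellow: 1790 × 1/2 = 895
  green: 1790 × 1/2 = 895

895, 895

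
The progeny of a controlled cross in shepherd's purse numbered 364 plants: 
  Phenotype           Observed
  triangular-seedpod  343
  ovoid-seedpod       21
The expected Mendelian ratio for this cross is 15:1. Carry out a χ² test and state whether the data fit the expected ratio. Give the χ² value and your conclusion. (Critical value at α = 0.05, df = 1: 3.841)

Expected counts for N = 364 under a 15:1 ratio (total parts = 16):
  triangular-seedpod: 364 × 15/16 = 341.25
  ovoid-seedpod: 364 × 1/16 = 22.75
χ² = Σ (O − E)² / E
  triangular-seedpod: (343 − 341.25)² / 341.25 = 0.0090
  ovoid-seedpod: (21 − 22.75)² / 22.75 = 0.1346
χ² = 0.0090 + 0.1346 = 0.1436 ≈ 0.144
Degrees of freedom = 2 − 1 = 1; critical value at α = 0.05 is 3.841.
Since 0.144 < 3.841, we fail to reject the null hypothesis — the data are consistent with the 15:1 ratio.

0.144; consistent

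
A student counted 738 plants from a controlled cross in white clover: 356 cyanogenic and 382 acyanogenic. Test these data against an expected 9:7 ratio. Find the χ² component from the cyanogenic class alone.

8.421

Under the 9:7 hypothesis (Σ ratio = 16, N = 738):
  cyanogenic: 738 × 9/16 = 415.125
  acyanogenic: 738 × 7/16 = 322.875
Contribution of cyanogenic: (356 − 415.125)² / 415.125 = 8.4210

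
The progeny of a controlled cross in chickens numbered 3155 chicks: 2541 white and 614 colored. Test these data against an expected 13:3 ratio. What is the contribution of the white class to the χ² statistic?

The 13:3 ratio has 16 parts, so with N = 3155 the expected counts are:
  white: 3155 × 13/16 = 2563.4375
  colored: 3155 × 3/16 = 591.5625
Contribution of white: (2541 − 2563.4375)² / 2563.4375 = 0.1964

0.196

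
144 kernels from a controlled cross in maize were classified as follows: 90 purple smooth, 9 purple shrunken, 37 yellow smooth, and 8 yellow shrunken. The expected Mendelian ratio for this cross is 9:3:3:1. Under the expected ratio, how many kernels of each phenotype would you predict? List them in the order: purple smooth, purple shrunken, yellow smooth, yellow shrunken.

Total ratio parts = 16. Expected numbers out of 144:
  purple smooth: 144 × 9/16 = 81
  purple shrunken: 144 × 3/16 = 27
  yellow smooth: 144 × 3/16 = 27
  yellow shrunken: 144 × 1/16 = 9

81, 27, 27, 9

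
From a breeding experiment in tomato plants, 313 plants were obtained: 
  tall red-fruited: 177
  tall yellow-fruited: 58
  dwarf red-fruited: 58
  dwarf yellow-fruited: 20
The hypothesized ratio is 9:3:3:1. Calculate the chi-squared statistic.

Under the 9:3:3:1 hypothesis (Σ ratio = 16, N = 313):
  tall red-fruited: 313 × 9/16 = 176.0625
  tall yellow-fruited: 313 × 3/16 = 58.6875
  dwarf red-fruited: 313 × 3/16 = 58.6875
  dwarf yellow-fruited: 313 × 1/16 = 19.5625
χ² = Σ (O − E)² / E
  tall red-fruited: (177 − 176.0625)² / 176.0625 = 0.0050
  tall yellow-fruited: (58 − 58.6875)² / 58.6875 = 0.0081
  dwarf red-fruited: (58 − 58.6875)² / 58.6875 = 0.0081
  dwarf yellow-fruited: (20 − 19.5625)² / 19.5625 = 0.0098
χ² = 0.0050 + 0.0081 + 0.0081 + 0.0098 = 0.031

0.031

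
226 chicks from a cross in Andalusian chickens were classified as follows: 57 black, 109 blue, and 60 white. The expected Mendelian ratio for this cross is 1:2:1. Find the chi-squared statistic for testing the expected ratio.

0.363

Under the 1:2:1 hypothesis (Σ ratio = 4, N = 226):
  black: 226 × 1/4 = 56.5
  blue: 226 × 2/4 = 113
  white: 226 × 1/4 = 56.5
χ² = Σ (O − E)² / E
  black: (57 − 56.5)² / 56.5 = 0.0044
  blue: (109 − 113)² / 113 = 0.1416
  white: (60 − 56.5)² / 56.5 = 0.2168
χ² = 0.0044 + 0.1416 + 0.2168 = 0.3628 ≈ 0.363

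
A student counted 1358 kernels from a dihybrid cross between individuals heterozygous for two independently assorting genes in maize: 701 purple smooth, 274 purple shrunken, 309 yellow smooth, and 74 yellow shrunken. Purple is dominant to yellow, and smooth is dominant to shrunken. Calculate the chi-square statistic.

A dihybrid F₂ with independent assortment and complete dominance at both loci gives a 9:3:3:1 phenotypic ratio.
Under the 9:3:3:1 hypothesis (Σ ratio = 16, N = 1358):
  purple smooth: 1358 × 9/16 = 763.875
  purple shrunken: 1358 × 3/16 = 254.625
  yellow smooth: 1358 × 3/16 = 254.625
  yellow shrunken: 1358 × 1/16 = 84.875
χ² = Σ (O − E)² / E
  purple smooth: (701 − 763.875)² / 763.875 = 5.1753
  purple shrunken: (274 − 254.625)² / 254.625 = 1.4743
  yellow smooth: (309 − 254.625)² / 254.625 = 11.6117
  yellow shrunken: (74 − 84.875)² / 84.875 = 1.3934
χ² = 5.1753 + 1.4743 + 11.6117 + 1.3934 = 19.6547 ≈ 19.655

19.655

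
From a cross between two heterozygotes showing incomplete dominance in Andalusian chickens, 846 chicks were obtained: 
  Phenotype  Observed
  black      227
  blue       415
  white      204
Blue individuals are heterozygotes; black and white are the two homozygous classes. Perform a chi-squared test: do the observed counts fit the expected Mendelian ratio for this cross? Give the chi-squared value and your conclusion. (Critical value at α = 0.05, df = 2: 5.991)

With incomplete dominance, a heterozygote × heterozygote cross gives a 1:2:1 phenotypic ratio.
The 1:2:1 ratio has 4 parts, so with N = 846 the expected counts are:
  black: 846 × 1/4 = 211.5
  blue: 846 × 2/4 = 423
  white: 846 × 1/4 = 211.5
χ² = Σ (O − E)² / E
  black: (227 − 211.5)² / 211.5 = 1.1359
  blue: (415 − 423)² / 423 = 0.1513
  white: (204 − 211.5)² / 211.5 = 0.2660
χ² = 1.1359 + 0.1513 + 0.2660 = 1.5532 ≈ 1.553
Degrees of freedom = 3 − 1 = 2; critical value at α = 0.05 is 5.991.
Since 1.553 < 5.991, we fail to reject the null hypothesis — the data are consistent with the 1:2:1 ratio.

1.553; consistent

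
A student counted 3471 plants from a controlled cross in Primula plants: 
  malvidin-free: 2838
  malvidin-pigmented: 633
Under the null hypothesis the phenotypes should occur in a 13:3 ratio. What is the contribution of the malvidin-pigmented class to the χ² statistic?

0.488

Under the 13:3 hypothesis (Σ ratio = 16, N = 3471):
  malvidin-free: 3471 × 13/16 = 2820.1875
  malvidin-pigmented: 3471 × 3/16 = 650.8125
Contribution of malvidin-pigmented: (633 − 650.8125)² / 650.8125 = 0.4875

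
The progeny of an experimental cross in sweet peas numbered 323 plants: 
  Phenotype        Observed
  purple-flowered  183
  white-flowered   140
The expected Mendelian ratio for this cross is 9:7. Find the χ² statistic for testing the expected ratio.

0.022

Under the 9:7 hypothesis (Σ ratio = 16, N = 323):
  purple-flowered: 323 × 9/16 = 181.6875
  white-flowered: 323 × 7/16 = 141.3125
χ² = Σ (O − E)² / E
  purple-flowered: (183 − 181.6875)² / 181.6875 = 0.0095
  white-flowered: (140 − 141.3125)² / 141.3125 = 0.0122
χ² = 0.0095 + 0.0122 = 0.0217 ≈ 0.022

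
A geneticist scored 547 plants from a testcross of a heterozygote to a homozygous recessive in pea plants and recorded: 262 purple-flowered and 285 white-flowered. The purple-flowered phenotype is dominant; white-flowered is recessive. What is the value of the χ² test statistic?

0.967

A testcross of a heterozygote (Aa × aa) gives a 1:1 phenotypic ratio.
Expected counts for N = 547 under a 1:1 ratio (total parts = 2):
  purple-flowered: 547 × 1/2 = 273.5
  white-flowered: 547 × 1/2 = 273.5
χ² = Σ (O − E)² / E
  purple-flowered: (262 − 273.5)² / 273.5 = 0.4835
  white-flowered: (285 − 273.5)² / 273.5 = 0.4835
χ² = 0.4835 + 0.4835 = 0.967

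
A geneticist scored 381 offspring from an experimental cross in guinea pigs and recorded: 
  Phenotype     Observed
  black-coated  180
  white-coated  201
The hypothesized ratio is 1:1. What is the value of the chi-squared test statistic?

Expected counts for N = 381 under a 1:1 ratio (total parts = 2):
  black-coated: 381 × 1/2 = 190.5
  white-coated: 381 × 1/2 = 190.5
χ² = Σ (O − E)² / E
  black-coated: (180 − 190.5)² / 190.5 = 0.5787
  white-coated: (201 − 190.5)² / 190.5 = 0.5787
χ² = 0.5787 + 0.5787 = 1.1574 ≈ 1.157

1.157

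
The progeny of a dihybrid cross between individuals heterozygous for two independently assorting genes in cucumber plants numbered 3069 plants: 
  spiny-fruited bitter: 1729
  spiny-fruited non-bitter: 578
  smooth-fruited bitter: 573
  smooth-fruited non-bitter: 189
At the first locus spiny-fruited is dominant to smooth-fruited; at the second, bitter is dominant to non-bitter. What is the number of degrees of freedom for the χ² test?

3

A dihybrid F₂ with independent assortment and complete dominance at both loci gives a 9:3:3:1 phenotypic ratio.
A goodness-of-fit test with 4 phenotype classes has df = 4 − 1 = 3.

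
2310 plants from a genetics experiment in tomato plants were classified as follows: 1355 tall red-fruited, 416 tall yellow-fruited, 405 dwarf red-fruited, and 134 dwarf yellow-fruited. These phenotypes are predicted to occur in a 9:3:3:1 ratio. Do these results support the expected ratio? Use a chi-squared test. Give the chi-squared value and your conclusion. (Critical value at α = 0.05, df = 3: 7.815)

5.630; consistent

Expected counts for N = 2310 under a 9:3:3:1 ratio (total parts = 16):
  tall red-fruited: 2310 × 9/16 = 1299.375
  tall yellow-fruited: 2310 × 3/16 = 433.125
  dwarf red-fruited: 2310 × 3/16 = 433.125
  dwarf yellow-fruited: 2310 × 1/16 = 144.375
χ² = Σ (O − E)² / E
  tall red-fruited: (1355 − 1299.375)² / 1299.375 = 2.3813
  tall yellow-fruited: (416 − 433.125)² / 433.125 = 0.6771
  dwarf red-fruited: (405 − 433.125)² / 433.125 = 1.8263
  dwarf yellow-fruited: (134 − 144.375)² / 144.375 = 0.7456
χ² = 2.3813 + 0.6771 + 1.8263 + 0.7456 = 5.6303 ≈ 5.630
Degrees of freedom = 4 − 1 = 3; critical value at α = 0.05 is 7.815.
Since 5.630 < 7.815, we fail to reject the null hypothesis — the data are consistent with the 9:3:3:1 ratio.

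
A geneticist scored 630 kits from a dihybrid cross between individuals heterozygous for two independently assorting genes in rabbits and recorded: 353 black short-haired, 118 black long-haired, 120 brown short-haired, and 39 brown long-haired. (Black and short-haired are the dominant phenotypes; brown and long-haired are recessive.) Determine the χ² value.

A dihybrid F₂ with independent assortment and complete dominance at both loci gives a 9:3:3:1 phenotypic ratio.
The 9:3:3:1 ratio has 16 parts, so with N = 630 the expected counts are:
  black short-haired: 630 × 9/16 = 354.375
  black long-haired: 630 × 3/16 = 118.125
  brown short-haired: 630 × 3/16 = 118.125
  brown long-haired: 630 × 1/16 = 39.375
χ² = Σ (O − E)² / E
  black short-haired: (353 − 354.375)² / 354.375 = 0.0053
  black long-haired: (118 − 118.125)² / 118.125 = 0.0001
  brown short-haired: (120 − 118.125)² / 118.125 = 0.0298
  brown long-haired: (39 − 39.375)² / 39.375 = 0.0036
χ² = 0.0053 + 0.0001 + 0.0298 + 0.0036 = 0.0388 ≈ 0.039

0.039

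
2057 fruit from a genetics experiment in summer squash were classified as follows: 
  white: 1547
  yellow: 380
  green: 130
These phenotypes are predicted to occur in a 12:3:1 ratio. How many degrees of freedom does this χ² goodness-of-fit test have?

A goodness-of-fit test with 3 phenotype classes has df = 3 − 1 = 2.

2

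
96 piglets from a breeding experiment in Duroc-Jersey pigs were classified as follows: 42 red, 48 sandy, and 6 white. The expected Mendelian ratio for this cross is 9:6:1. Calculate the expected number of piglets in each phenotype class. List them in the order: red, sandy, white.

54, 36, 6

Expected counts for N = 96 under a 9:6:1 ratio (total parts = 16):
  red: 96 × 9/16 = 54
  sandy: 96 × 6/16 = 36
  white: 96 × 1/16 = 6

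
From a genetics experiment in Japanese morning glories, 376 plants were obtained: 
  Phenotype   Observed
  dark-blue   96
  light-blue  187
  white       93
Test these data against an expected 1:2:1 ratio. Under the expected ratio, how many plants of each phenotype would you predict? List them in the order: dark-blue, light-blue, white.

94, 188, 94

Total ratio parts = 4. Expected numbers out of 376:
  dark-blue: 376 × 1/4 = 94
  light-blue: 376 × 2/4 = 188
  white: 376 × 1/4 = 94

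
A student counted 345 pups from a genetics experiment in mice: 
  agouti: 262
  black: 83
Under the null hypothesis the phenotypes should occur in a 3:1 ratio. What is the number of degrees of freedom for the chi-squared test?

1

A goodness-of-fit test with 2 phenotype classes has df = 2 − 1 = 1.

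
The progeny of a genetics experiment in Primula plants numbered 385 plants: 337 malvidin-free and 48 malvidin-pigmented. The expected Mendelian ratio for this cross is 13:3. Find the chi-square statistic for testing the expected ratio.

Expected counts for N = 385 under a 13:3 ratio (total parts = 16):
  malvidin-free: 385 × 13/16 = 312.8125
  malvidin-pigmented: 385 × 3/16 = 72.1875
χ² = Σ (O − E)² / E
  malvidin-free: (337 − 312.8125)² / 312.8125 = 1.8702
  malvidin-pigmented: (48 − 72.1875)² / 72.1875 = 8.1044
χ² = 1.8702 + 8.1044 = 9.9746 ≈ 9.975

9.975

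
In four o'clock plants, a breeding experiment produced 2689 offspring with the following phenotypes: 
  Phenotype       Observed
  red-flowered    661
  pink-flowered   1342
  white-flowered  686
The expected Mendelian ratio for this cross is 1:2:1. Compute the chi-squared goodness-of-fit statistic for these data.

Expected counts for N = 2689 under a 1:2:1 ratio (total parts = 4):
  red-flowered: 2689 × 1/4 = 672.25
  pink-flowered: 2689 × 2/4 = 1344.5
  white-flowered: 2689 × 1/4 = 672.25
χ² = Σ (O − E)² / E
  red-flowered: (661 − 672.25)² / 672.25 = 0.1883
  pink-flowered: (1342 − 1344.5)² / 1344.5 = 0.0046
  white-flowered: (686 − 672.25)² / 672.25 = 0.2812
χ² = 0.1883 + 0.0046 + 0.2812 = 0.4741 ≈ 0.474

0.474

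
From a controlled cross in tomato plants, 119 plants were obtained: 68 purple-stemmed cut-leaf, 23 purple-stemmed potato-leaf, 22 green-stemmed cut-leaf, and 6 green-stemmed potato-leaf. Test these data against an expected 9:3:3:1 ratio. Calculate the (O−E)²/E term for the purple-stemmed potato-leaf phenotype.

Expected counts for N = 119 under a 9:3:3:1 ratio (total parts = 16):
  purple-stemmed cut-leaf: 119 × 9/16 = 66.9375
  purple-stemmed potato-leaf: 119 × 3/16 = 22.3125
  green-stemmed cut-leaf: 119 × 3/16 = 22.3125
  green-stemmed potato-leaf: 119 × 1/16 = 7.4375
Contribution of purple-stemmed potato-leaf: (23 − 22.3125)² / 22.3125 = 0.0212

0.021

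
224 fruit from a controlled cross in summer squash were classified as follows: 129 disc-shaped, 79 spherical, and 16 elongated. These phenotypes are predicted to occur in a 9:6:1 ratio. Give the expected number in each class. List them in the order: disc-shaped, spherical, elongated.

126, 84, 14

Total ratio parts = 16. Expected numbers out of 224:
  disc-shaped: 224 × 9/16 = 126
  spherical: 224 × 6/16 = 84
  elongated: 224 × 1/16 = 14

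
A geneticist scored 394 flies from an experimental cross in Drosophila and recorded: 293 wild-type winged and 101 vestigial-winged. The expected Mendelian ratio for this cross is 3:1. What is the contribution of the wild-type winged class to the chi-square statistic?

0.021

The 3:1 ratio has 4 parts, so with N = 394 the expected counts are:
  wild-type winged: 394 × 3/4 = 295.5
  vestigial-winged: 394 × 1/4 = 98.5
Contribution of wild-type winged: (293 − 295.5)² / 295.5 = 0.0212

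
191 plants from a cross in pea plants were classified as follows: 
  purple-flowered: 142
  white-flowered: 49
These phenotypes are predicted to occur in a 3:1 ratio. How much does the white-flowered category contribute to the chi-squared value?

Under the 3:1 hypothesis (Σ ratio = 4, N = 191):
  purple-flowered: 191 × 3/4 = 143.25
  white-flowered: 191 × 1/4 = 47.75
Contribution of white-flowered: (49 − 47.75)² / 47.75 = 0.0327

0.033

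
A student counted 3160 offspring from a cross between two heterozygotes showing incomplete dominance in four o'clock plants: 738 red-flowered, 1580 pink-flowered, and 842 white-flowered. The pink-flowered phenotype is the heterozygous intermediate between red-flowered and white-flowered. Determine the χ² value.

6.846

With incomplete dominance, a heterozygote × heterozygote cross gives a 1:2:1 phenotypic ratio.
The 1:2:1 ratio has 4 parts, so with N = 3160 the expected counts are:
  red-flowered: 3160 × 1/4 = 790
  pink-flowered: 3160 × 2/4 = 1580
  white-flowered: 3160 × 1/4 = 790
χ² = Σ (O − E)² / E
  red-flowered: (738 − 790)² / 790 = 3.4228
  pink-flowered: (1580 − 1580)² / 1580 = 0.0000
  white-flowered: (842 − 790)² / 790 = 3.4228
χ² = 3.4228 + 0.0000 + 3.4228 = 6.8456 ≈ 6.846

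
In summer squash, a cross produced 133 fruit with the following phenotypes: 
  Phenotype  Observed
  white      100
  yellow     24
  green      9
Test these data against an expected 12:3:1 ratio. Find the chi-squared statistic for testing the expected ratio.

Under the 12:3:1 hypothesis (Σ ratio = 16, N = 133):
  white: 133 × 12/16 = 99.75
  yellow: 133 × 3/16 = 24.9375
  green: 133 × 1/16 = 8.3125
χ² = Σ (O − E)² / E
  white: (100 − 99.75)² / 99.75 = 0.0006
  yellow: (24 − 24.9375)² / 24.9375 = 0.0352
  green: (9 − 8.3125)² / 8.3125 = 0.0569
χ² = 0.0006 + 0.0352 + 0.0569 = 0.0927 ≈ 0.093

0.093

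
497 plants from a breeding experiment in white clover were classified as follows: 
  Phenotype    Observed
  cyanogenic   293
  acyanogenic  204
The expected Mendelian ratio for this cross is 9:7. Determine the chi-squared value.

Total ratio parts = 16. Expected numbers out of 497:
  cyanogenic: 497 × 9/16 = 279.5625
  acyanogenic: 497 × 7/16 = 217.4375
χ² = Σ (O − E)² / E
  cyanogenic: (293 − 279.5625)² / 279.5625 = 0.6459
  acyanogenic: (204 − 217.4375)² / 217.4375 = 0.8304
χ² = 0.6459 + 0.8304 = 1.4763 ≈ 1.476

1.476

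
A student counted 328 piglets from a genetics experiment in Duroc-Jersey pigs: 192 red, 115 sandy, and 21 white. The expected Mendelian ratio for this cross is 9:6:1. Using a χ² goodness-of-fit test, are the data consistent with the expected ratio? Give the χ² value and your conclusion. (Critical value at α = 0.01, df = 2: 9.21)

0.837; consistent

The 9:6:1 ratio has 16 parts, so with N = 328 the expected counts are:
  red: 328 × 9/16 = 184.5
  sandy: 328 × 6/16 = 123
  white: 328 × 1/16 = 20.5
χ² = Σ (O − E)² / E
  red: (192 − 184.5)² / 184.5 = 0.3049
  sandy: (115 − 123)² / 123 = 0.5203
  white: (21 − 20.5)² / 20.5 = 0.0122
χ² = 0.3049 + 0.5203 + 0.0122 = 0.8374 ≈ 0.837
Degrees of freedom = 3 − 1 = 2; critical value at α = 0.01 is 9.21.
Since 0.837 < 9.21, we fail to reject the null hypothesis — the data are consistent with the 9:6:1 ratio.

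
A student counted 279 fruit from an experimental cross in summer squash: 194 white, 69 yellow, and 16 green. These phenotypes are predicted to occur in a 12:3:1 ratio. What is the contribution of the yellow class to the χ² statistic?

Expected counts for N = 279 under a 12:3:1 ratio (total parts = 16):
  white: 279 × 12/16 = 209.25
  yellow: 279 × 3/16 = 52.3125
  green: 279 × 1/16 = 17.4375
Contribution of yellow: (69 − 52.3125)² / 52.3125 = 5.3233

5.323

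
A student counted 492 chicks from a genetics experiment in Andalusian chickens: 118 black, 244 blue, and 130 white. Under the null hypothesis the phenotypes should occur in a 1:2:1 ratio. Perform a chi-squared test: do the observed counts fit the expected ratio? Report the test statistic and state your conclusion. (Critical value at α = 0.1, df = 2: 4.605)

Total ratio parts = 4. Expected numbers out of 492:
  black: 492 × 1/4 = 123
  blue: 492 × 2/4 = 246
  white: 492 × 1/4 = 123
χ² = Σ (O − E)² / E
  black: (118 − 123)² / 123 = 0.2033
  blue: (244 − 246)² / 246 = 0.0163
  white: (130 − 123)² / 123 = 0.3984
χ² = 0.2033 + 0.0163 + 0.3984 = 0.618
Degrees of freedom = 3 − 1 = 2; critical value at α = 0.1 is 4.605.
Since 0.618 < 4.605, we fail to reject the null hypothesis — the data are consistent with the 1:2:1 ratio.

0.618; consistent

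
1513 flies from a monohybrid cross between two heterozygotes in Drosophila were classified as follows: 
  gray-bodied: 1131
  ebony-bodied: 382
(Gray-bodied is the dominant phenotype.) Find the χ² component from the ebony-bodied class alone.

0.037

For a monohybrid cross between heterozygotes with complete dominance, the expected phenotypic ratio is 3:1.
Under the 3:1 hypothesis (Σ ratio = 4, N = 1513):
  gray-bodied: 1513 × 3/4 = 1134.75
  ebony-bodied: 1513 × 1/4 = 378.25
Contribution of ebony-bodied: (382 − 378.25)² / 378.25 = 0.0372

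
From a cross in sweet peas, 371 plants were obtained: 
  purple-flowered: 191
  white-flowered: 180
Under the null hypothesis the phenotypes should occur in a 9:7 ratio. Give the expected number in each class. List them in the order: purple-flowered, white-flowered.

208.6875, 162.3125

The 9:7 ratio has 16 parts, so with N = 371 the expected counts are:
  purple-flowered: 371 × 9/16 = 208.6875
  white-flowered: 371 × 7/16 = 162.3125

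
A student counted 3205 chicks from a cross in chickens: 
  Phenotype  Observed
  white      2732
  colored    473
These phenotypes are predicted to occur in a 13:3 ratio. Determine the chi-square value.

33.523

Total ratio parts = 16. Expected numbers out of 3205:
  white: 3205 × 13/16 = 2604.0625
  colored: 3205 × 3/16 = 600.9375
χ² = Σ (O − E)² / E
  white: (2732 − 2604.0625)² / 2604.0625 = 6.2856
  colored: (473 − 600.9375)² / 600.9375 = 27.2374
χ² = 6.2856 + 27.2374 = 33.523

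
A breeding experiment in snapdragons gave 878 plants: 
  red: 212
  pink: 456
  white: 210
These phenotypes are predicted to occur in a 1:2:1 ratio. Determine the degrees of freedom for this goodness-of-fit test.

2

A goodness-of-fit test with 3 phenotype classes has df = 3 − 1 = 2.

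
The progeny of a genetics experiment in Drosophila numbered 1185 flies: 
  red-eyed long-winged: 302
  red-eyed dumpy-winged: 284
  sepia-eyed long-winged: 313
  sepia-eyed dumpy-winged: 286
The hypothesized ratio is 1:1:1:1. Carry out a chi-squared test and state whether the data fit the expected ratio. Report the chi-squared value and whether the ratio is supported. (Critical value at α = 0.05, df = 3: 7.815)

Expected counts for N = 1185 under a 1:1:1:1 ratio (total parts = 4):
  red-eyed long-winged: 1185 × 1/4 = 296.25
  red-eyed dumpy-winged: 1185 × 1/4 = 296.25
  sepia-eyed long-winged: 1185 × 1/4 = 296.25
  sepia-eyed dumpy-winged: 1185 × 1/4 = 296.25
χ² = Σ (O − E)² / E
  red-eyed long-winged: (302 − 296.25)² / 296.25 = 0.1116
  red-eyed dumpy-winged: (284 − 296.25)² / 296.25 = 0.5065
  sepia-eyed long-winged: (313 − 296.25)² / 296.25 = 0.9470
  sepia-eyed dumpy-winged: (286 − 296.25)² / 296.25 = 0.3546
χ² = 0.1116 + 0.5065 + 0.9470 + 0.3546 = 1.9197 ≈ 1.920
Degrees of freedom = 4 − 1 = 3; critical value at α = 0.05 is 7.815.
Since 1.920 < 7.815, we fail to reject the null hypothesis — the data are consistent with the 1:1:1:1 ratio.

1.920; consistent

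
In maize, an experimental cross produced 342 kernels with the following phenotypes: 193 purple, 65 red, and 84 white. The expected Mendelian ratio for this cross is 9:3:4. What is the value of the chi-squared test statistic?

Total ratio parts = 16. Expected numbers out of 342:
  purple: 342 × 9/16 = 192.375
  red: 342 × 3/16 = 64.125
  white: 342 × 4/16 = 85.5
χ² = Σ (O − E)² / E
  purple: (193 − 192.375)² / 192.375 = 0.0020
  red: (65 − 64.125)² / 64.125 = 0.0119
  white: (84 − 85.5)² / 85.5 = 0.0263
χ² = 0.0020 + 0.0119 + 0.0263 = 0.0402 ≈ 0.040

0.040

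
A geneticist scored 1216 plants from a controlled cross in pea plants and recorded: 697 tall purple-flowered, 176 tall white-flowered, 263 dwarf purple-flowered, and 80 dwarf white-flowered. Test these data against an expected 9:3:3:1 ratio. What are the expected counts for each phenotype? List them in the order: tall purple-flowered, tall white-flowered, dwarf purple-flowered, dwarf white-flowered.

684, 228, 228, 76

Under the 9:3:3:1 hypothesis (Σ ratio = 16, N = 1216):
  tall purple-flowered: 1216 × 9/16 = 684
  tall white-flowered: 1216 × 3/16 = 228
  dwarf purple-flowered: 1216 × 3/16 = 228
  dwarf white-flowered: 1216 × 1/16 = 76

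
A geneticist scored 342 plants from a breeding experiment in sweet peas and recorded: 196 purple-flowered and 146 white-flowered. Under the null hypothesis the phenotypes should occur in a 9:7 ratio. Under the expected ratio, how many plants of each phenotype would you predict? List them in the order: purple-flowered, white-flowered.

Total ratio parts = 16. Expected numbers out of 342:
  purple-flowered: 342 × 9/16 = 192.375
  white-flowered: 342 × 7/16 = 149.625

192.375, 149.625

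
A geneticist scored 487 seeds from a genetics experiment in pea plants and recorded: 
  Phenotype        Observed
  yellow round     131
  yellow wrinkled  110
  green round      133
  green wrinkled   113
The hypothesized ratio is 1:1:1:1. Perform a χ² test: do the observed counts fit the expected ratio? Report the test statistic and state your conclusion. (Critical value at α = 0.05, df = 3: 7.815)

3.505; consistent

Under the 1:1:1:1 hypothesis (Σ ratio = 4, N = 487):
  yellow round: 487 × 1/4 = 121.75
  yellow wrinkled: 487 × 1/4 = 121.75
  green round: 487 × 1/4 = 121.75
  green wrinkled: 487 × 1/4 = 121.75
χ² = Σ (O − E)² / E
  yellow round: (131 − 121.75)² / 121.75 = 0.7028
  yellow wrinkled: (110 − 121.75)² / 121.75 = 1.1340
  green round: (133 − 121.75)² / 121.75 = 1.0395
  green wrinkled: (113 − 121.75)² / 121.75 = 0.6289
χ² = 0.7028 + 1.1340 + 1.0395 + 0.6289 = 3.5052 ≈ 3.505
Degrees of freedom = 4 − 1 = 3; critical value at α = 0.05 is 7.815.
Since 3.505 < 7.815, we fail to reject the null hypothesis — the data are consistent with the 1:1:1:1 ratio.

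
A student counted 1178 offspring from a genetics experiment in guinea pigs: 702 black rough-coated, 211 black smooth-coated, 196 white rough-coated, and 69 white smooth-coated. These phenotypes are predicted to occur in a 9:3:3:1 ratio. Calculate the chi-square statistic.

Under the 9:3:3:1 hypothesis (Σ ratio = 16, N = 1178):
  black rough-coated: 1178 × 9/16 = 662.625
  black smooth-coated: 1178 × 3/16 = 220.875
  white rough-coated: 1178 × 3/16 = 220.875
  white smooth-coated: 1178 × 1/16 = 73.625
χ² = Σ (O − E)² / E
  black rough-coated: (702 − 662.625)² / 662.625 = 2.3398
  black smooth-coated: (211 − 220.875)² / 220.875 = 0.4415
  white rough-coated: (196 − 220.875)² / 220.875 = 2.8014
  white smooth-coated: (69 − 73.625)² / 73.625 = 0.2905
χ² = 2.3398 + 0.4415 + 2.8014 + 0.2905 = 5.8732 ≈ 5.873

5.873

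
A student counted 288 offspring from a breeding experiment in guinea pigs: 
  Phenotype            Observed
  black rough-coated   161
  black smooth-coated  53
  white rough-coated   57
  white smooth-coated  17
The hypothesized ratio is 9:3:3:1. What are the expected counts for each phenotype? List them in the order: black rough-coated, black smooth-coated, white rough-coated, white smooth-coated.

162, 54, 54, 18

Expected counts for N = 288 under a 9:3:3:1 ratio (total parts = 16):
  black rough-coated: 288 × 9/16 = 162
  black smooth-coated: 288 × 3/16 = 54
  white rough-coated: 288 × 3/16 = 54
  white smooth-coated: 288 × 1/16 = 18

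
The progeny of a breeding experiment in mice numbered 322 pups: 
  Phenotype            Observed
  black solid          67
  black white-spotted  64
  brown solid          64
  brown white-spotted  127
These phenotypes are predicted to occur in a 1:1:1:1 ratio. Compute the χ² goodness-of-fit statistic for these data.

Total ratio parts = 4. Expected numbers out of 322:
  black solid: 322 × 1/4 = 80.5
  black white-spotted: 322 × 1/4 = 80.5
  brown solid: 322 × 1/4 = 80.5
  brown white-spotted: 322 × 1/4 = 80.5
χ² = Σ (O − E)² / E
  black solid: (67 − 80.5)² / 80.5 = 2.2640
  black white-spotted: (64 − 80.5)² / 80.5 = 3.3820
  brown solid: (64 − 80.5)² / 80.5 = 3.3820
  brown white-spotted: (127 − 80.5)² / 80.5 = 26.8602
χ² = 2.2640 + 3.3820 + 3.3820 + 26.8602 = 35.8882 ≈ 35.888

35.888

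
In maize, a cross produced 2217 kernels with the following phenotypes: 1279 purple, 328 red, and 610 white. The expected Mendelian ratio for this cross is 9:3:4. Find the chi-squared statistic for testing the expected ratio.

24.923

The 9:3:4 ratio has 16 parts, so with N = 2217 the expected counts are:
  purple: 2217 × 9/16 = 1247.0625
  red: 2217 × 3/16 = 415.6875
  white: 2217 × 4/16 = 554.25
χ² = Σ (O − E)² / E
  purple: (1279 − 1247.0625)² / 1247.0625 = 0.8179
  red: (328 − 415.6875)² / 415.6875 = 18.4973
  white: (610 − 554.25)² / 554.25 = 5.6077
χ² = 0.8179 + 18.4973 + 5.6077 = 24.9229 ≈ 24.923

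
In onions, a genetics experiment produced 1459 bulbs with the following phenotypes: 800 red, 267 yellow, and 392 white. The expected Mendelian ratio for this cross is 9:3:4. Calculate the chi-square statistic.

2.715

Under the 9:3:4 hypothesis (Σ ratio = 16, N = 1459):
  red: 1459 × 9/16 = 820.6875
  yellow: 1459 × 3/16 = 273.5625
  white: 1459 × 4/16 = 364.75
χ² = Σ (O − E)² / E
  red: (800 − 820.6875)² / 820.6875 = 0.5215
  yellow: (267 − 273.5625)² / 273.5625 = 0.1574
  white: (392 − 364.75)² / 364.75 = 2.0358
χ² = 0.5215 + 0.1574 + 2.0358 = 2.7147 ≈ 2.715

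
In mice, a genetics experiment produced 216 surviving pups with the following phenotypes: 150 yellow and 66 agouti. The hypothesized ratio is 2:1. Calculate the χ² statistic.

0.750

Under the 2:1 hypothesis (Σ ratio = 3, N = 216):
  yellow: 216 × 2/3 = 144
  agouti: 216 × 1/3 = 72
χ² = Σ (O − E)² / E
  yellow: (150 − 144)² / 144 = 0.2500
  agouti: (66 − 72)² / 72 = 0.5000
χ² = 0.2500 + 0.5000 = 0.750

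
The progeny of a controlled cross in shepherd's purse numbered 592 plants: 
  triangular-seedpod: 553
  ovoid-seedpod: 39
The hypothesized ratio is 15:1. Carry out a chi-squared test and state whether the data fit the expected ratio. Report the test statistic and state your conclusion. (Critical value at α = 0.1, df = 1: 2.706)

Expected counts for N = 592 under a 15:1 ratio (total parts = 16):
  triangular-seedpod: 592 × 15/16 = 555
  ovoid-seedpod: 592 × 1/16 = 37
χ² = Σ (O − E)² / E
  triangular-seedpod: (553 − 555)² / 555 = 0.0072
  ovoid-seedpod: (39 − 37)² / 37 = 0.1081
χ² = 0.0072 + 0.1081 = 0.1153 ≈ 0.115
Degrees of freedom = 2 − 1 = 1; critical value at α = 0.1 is 2.706.
Since 0.115 < 2.706, we fail to reject the null hypothesis — the data are consistent with the 15:1 ratio.

0.115; consistent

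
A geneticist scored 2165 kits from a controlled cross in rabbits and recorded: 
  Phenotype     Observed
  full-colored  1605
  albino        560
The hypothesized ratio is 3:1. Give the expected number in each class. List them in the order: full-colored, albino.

The 3:1 ratio has 4 parts, so with N = 2165 the expected counts are:
  full-colored: 2165 × 3/4 = 1623.75
  albino: 2165 × 1/4 = 541.25

1623.75, 541.25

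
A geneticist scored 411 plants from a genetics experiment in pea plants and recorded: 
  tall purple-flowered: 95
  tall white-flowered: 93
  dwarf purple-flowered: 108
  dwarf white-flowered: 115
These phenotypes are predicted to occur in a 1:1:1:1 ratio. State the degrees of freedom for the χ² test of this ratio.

A goodness-of-fit test with 4 phenotype classes has df = 4 − 1 = 3.

3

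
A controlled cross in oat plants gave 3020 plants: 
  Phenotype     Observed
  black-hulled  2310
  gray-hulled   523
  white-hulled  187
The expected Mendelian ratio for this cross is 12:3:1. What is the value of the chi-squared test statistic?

4.214

Total ratio parts = 16. Expected numbers out of 3020:
  black-hulled: 3020 × 12/16 = 2265
  gray-hulled: 3020 × 3/16 = 566.25
  white-hulled: 3020 × 1/16 = 188.75
χ² = Σ (O − E)² / E
  black-hulled: (2310 − 2265)² / 2265 = 0.8940
  gray-hulled: (523 − 566.25)² / 566.25 = 3.3034
  white-hulled: (187 − 188.75)² / 188.75 = 0.0162
χ² = 0.8940 + 3.3034 + 0.0162 = 4.2136 ≈ 4.214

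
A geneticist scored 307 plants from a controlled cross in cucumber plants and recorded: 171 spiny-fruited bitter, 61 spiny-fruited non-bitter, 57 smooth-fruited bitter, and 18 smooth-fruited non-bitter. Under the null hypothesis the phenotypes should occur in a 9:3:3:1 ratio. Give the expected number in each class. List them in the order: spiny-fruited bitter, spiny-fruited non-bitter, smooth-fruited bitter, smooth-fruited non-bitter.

The 9:3:3:1 ratio has 16 parts, so with N = 307 the expected counts are:
  spiny-fruited bitter: 307 × 9/16 = 172.6875
  spiny-fruited non-bitter: 307 × 3/16 = 57.5625
  smooth-fruited bitter: 307 × 3/16 = 57.5625
  smooth-fruited non-bitter: 307 × 1/16 = 19.1875

172.6875, 57.5625, 57.5625, 19.1875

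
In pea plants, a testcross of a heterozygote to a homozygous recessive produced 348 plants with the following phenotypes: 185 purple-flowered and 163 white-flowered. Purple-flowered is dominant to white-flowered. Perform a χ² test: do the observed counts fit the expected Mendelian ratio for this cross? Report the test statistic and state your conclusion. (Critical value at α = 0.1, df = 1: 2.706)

1.391; consistent

A testcross of a heterozygote (Aa × aa) gives a 1:1 phenotypic ratio.
The 1:1 ratio has 2 parts, so with N = 348 the expected counts are:
  purple-flowered: 348 × 1/2 = 174
  white-flowered: 348 × 1/2 = 174
χ² = Σ (O − E)² / E
  purple-flowered: (185 − 174)² / 174 = 0.6954
  white-flowered: (163 − 174)² / 174 = 0.6954
χ² = 0.6954 + 0.6954 = 1.3908 ≈ 1.391
Degrees of freedom = 2 − 1 = 1; critical value at α = 0.1 is 2.706.
Since 1.391 < 2.706, we fail to reject the null hypothesis — the data are consistent with the 1:1 ratio.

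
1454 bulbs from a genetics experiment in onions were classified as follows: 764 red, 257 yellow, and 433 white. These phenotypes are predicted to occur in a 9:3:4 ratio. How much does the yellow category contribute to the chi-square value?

Total ratio parts = 16. Expected numbers out of 1454:
  red: 1454 × 9/16 = 817.875
  yellow: 1454 × 3/16 = 272.625
  white: 1454 × 4/16 = 363.5
Contribution of yellow: (257 − 272.625)² / 272.625 = 0.8955

0.896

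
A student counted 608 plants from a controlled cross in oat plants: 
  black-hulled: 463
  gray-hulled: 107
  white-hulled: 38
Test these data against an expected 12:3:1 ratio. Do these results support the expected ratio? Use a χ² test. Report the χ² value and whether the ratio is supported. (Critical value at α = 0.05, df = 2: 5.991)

0.537; consistent

Under the 12:3:1 hypothesis (Σ ratio = 16, N = 608):
  black-hulled: 608 × 12/16 = 456
  gray-hulled: 608 × 3/16 = 114
  white-hulled: 608 × 1/16 = 38
χ² = Σ (O − E)² / E
  black-hulled: (463 − 456)² / 456 = 0.1075
  gray-hulled: (107 − 114)² / 114 = 0.4298
  white-hulled: (38 − 38)² / 38 = 0.0000
χ² = 0.1075 + 0.4298 + 0.0000 = 0.5373 ≈ 0.537
Degrees of freedom = 3 − 1 = 2; critical value at α = 0.05 is 5.991.
Since 0.537 < 5.991, we fail to reject the null hypothesis — the data are consistent with the 12:3:1 ratio.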